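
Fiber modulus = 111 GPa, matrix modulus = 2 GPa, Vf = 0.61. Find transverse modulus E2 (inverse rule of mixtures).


1/E2 = Vf/Ef + (1-Vf)/Em = 0.61/111 + 0.39/2
E2 = 4.99 GPa

4.99 GPa


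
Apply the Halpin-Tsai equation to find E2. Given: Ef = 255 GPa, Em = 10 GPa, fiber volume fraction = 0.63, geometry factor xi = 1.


eta = (Ef/Em - 1)/(Ef/Em + xi) = (25.5 - 1)/(25.5 + 1) = 0.9245
E2 = Em*(1+xi*eta*Vf)/(1-eta*Vf) = 37.9 GPa

37.9 GPa


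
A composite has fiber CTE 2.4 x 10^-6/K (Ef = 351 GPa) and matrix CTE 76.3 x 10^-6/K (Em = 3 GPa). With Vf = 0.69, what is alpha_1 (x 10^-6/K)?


E1 = Ef*Vf + Em*(1-Vf) = 243.12
alpha_1 = (alpha_f*Ef*Vf + alpha_m*Em*(1-Vf))/E1 = 2.68 x 10^-6/K

2.68 x 10^-6/K


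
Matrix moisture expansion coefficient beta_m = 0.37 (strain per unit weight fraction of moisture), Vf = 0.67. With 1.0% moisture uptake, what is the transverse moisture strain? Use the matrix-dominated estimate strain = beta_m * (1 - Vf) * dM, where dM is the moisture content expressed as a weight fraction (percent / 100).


dM = 1.0/100 = 0.01
strain = beta_m * (1-Vf) * dM = 0.37 * 0.33 * 0.01 = 0.001221

0.001221


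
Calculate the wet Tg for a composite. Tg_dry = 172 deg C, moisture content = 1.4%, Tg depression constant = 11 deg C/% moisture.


Tg_wet = Tg_dry - k*moisture = 172 - 11*1.4 = 156.6 deg C

156.6 deg C


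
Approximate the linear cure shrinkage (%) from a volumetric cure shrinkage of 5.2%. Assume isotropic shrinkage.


Linear shrinkage ≈ vol_shrink/3 = 5.2/3 = 1.733%

1.733%


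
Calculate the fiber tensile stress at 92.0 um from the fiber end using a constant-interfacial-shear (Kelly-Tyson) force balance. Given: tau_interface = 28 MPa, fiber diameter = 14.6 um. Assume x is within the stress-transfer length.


Force balance: sigma_f * (pi*d^2/4) = tau * (pi*d) * x  ->  sigma_f = 4 * tau * x / d
sigma_f = 4 * 28 * 92.0 / 14.6 = 705.8 MPa

705.8 MPa


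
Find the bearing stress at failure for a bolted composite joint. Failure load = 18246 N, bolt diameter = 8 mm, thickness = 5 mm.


sigma_br = F/(d*h) = 18246/(8*5) = 456.2 MPa

456.2 MPa


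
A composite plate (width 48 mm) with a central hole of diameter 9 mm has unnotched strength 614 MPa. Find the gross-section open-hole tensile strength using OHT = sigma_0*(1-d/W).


OHT = sigma_0*(1-d/W) = 614*(1-9/48) = 498.9 MPa

498.9 MPa


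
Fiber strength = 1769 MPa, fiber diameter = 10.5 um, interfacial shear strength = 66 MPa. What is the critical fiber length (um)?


Lc = sigma_f * d / (2 * tau_i) = 1769 * 10.5 / (2 * 66) = 140.7 um

140.7 um


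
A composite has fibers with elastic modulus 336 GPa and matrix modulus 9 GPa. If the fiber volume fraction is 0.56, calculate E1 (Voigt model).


E1 = Ef*Vf + Em*(1-Vf) = 336*0.56 + 9*0.44 = 192.12 GPa

192.12 GPa


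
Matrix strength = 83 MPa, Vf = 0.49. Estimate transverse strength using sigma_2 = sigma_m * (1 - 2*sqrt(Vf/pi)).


factor = 1 - 2*sqrt(0.49/pi) = 0.2101
sigma_2 = 83 * 0.2101 = 17.44 MPa

17.44 MPa


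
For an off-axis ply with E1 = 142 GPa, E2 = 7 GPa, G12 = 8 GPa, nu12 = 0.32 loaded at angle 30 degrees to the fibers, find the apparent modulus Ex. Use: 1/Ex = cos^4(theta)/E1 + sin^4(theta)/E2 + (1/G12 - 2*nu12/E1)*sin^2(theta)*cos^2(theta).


cos^4(30) = 0.5625, sin^4(30) = 0.0625, sin^2(30)*cos^2(30) = 0.1875
1/G12 - 2*nu12/E1 = 1/8 - 2*0.32/142 = 0.120493 GPa^-1
1/Ex = 0.5625/142 + 0.0625/7 + 0.120493*0.1875 = 0.0354823 GPa^-1
Ex = 28.18 GPa

28.18 GPa


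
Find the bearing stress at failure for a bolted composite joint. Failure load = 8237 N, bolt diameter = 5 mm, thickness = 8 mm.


sigma_br = F/(d*h) = 8237/(5*8) = 205.9 MPa

205.9 MPa


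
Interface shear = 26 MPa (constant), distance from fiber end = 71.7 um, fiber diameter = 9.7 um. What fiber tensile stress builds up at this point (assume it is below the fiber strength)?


Force balance: sigma_f * (pi*d^2/4) = tau * (pi*d) * x  ->  sigma_f = 4 * tau * x / d
sigma_f = 4 * 26 * 71.7 / 9.7 = 768.7 MPa

768.7 MPa


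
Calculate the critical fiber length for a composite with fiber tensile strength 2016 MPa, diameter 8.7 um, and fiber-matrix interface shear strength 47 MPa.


Lc = sigma_f * d / (2 * tau_i) = 2016 * 8.7 / (2 * 47) = 186.6 um

186.6 um


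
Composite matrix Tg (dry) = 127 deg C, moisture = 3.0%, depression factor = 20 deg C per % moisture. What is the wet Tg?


Tg_wet = Tg_dry - k*moisture = 127 - 20*3.0 = 67.0 deg C

67.0 deg C


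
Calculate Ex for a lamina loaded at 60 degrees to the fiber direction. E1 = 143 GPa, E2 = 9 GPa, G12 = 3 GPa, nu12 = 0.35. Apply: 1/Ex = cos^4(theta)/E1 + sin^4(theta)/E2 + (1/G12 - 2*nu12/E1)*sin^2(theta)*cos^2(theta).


cos^4(60) = 0.0625, sin^4(60) = 0.5625, sin^2(60)*cos^2(60) = 0.1875
1/G12 - 2*nu12/E1 = 1/3 - 2*0.35/143 = 0.328438 GPa^-1
1/Ex = 0.0625/143 + 0.5625/9 + 0.328438*0.1875 = 0.1245192 GPa^-1
Ex = 8.03 GPa

8.03 GPa


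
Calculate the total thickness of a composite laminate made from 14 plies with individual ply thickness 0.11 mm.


h = n * t_ply = 14 * 0.11 = 1.54 mm

1.54 mm


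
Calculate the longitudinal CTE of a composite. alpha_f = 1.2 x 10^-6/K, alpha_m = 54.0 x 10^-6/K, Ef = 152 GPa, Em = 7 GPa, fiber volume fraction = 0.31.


E1 = Ef*Vf + Em*(1-Vf) = 51.95
alpha_1 = (alpha_f*Ef*Vf + alpha_m*Em*(1-Vf))/E1 = 6.11 x 10^-6/K

6.11 x 10^-6/K


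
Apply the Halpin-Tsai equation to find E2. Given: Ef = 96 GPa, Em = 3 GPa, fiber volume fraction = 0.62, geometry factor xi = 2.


eta = (Ef/Em - 1)/(Ef/Em + xi) = (32.0 - 1)/(32.0 + 2) = 0.9118
E2 = Em*(1+xi*eta*Vf)/(1-eta*Vf) = 14.7 GPa

14.7 GPa


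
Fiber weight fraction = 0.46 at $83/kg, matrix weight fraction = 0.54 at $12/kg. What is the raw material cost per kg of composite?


Cost = cost_f*Wf + cost_m*Wm = 83*0.46 + 12*0.54 = $44.66/kg

$44.66/kg


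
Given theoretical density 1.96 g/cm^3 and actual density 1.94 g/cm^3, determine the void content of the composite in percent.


Void% = (rho_theo - rho_actual)/rho_theo * 100 = (1.96 - 1.94)/1.96 * 100 = 1.02%

1.02%


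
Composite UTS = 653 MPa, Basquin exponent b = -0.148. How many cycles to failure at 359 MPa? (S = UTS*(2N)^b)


N = 0.5 * (S/UTS)^(1/b) = 0.5 * (359/653)^(1/-0.148) = 28.4775 cycles

28.4775 cycles


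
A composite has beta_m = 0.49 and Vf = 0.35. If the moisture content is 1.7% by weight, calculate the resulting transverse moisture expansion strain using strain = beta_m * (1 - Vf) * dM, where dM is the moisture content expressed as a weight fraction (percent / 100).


dM = 1.7/100 = 0.017
strain = beta_m * (1-Vf) * dM = 0.49 * 0.65 * 0.017 = 0.0054145

0.0054145


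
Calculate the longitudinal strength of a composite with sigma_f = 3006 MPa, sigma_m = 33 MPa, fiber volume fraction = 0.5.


sigma_1 = sigma_f*Vf + sigma_m*(1-Vf) = 3006*0.5 + 33*0.5 = 1519.5 MPa

1519.5 MPa


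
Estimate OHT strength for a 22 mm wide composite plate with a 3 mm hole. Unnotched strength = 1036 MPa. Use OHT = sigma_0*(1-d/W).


OHT = sigma_0*(1-d/W) = 1036*(1-3/22) = 894.7 MPa

894.7 MPa


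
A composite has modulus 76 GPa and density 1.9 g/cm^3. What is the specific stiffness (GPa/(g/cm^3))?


Specific stiffness = E/rho = 76/1.9 = 40.0 GPa/(g/cm^3)

40.0 GPa/(g/cm^3)


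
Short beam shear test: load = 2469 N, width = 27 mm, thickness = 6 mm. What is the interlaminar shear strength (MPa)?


ILSS = 3F/(4bh) = 3*2469/(4*27*6) = 11.43 MPa

11.43 MPa


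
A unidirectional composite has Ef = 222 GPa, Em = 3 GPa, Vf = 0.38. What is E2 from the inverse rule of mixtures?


1/E2 = Vf/Ef + (1-Vf)/Em = 0.38/222 + 0.62/3
E2 = 4.8 GPa

4.8 GPa


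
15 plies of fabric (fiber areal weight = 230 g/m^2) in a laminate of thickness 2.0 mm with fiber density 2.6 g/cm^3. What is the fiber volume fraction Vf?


Vf = n * FAW / (rho_f * h * 1000) = 15 * 230 / (2.6 * 2.0 * 1000) = 0.6635

0.6635


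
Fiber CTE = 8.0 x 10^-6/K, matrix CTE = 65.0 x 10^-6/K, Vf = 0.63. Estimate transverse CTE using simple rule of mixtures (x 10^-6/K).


alpha_2 = alpha_f*Vf + alpha_m*(1-Vf) = 8.0*0.63 + 65.0*0.37 = 29.1 x 10^-6/K

29.1 x 10^-6/K


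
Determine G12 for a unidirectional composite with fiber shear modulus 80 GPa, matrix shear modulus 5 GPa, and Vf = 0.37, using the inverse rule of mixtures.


1/G12 = Vf/Gf + (1-Vf)/Gm = 0.37/80 + 0.63/5
G12 = 7.66 GPa

7.66 GPa


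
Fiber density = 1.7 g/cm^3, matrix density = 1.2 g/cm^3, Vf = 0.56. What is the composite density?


rho_c = rho_f*Vf + rho_m*(1-Vf) = 1.7*0.56 + 1.2*0.44 = 1.48 g/cm^3

1.48 g/cm^3


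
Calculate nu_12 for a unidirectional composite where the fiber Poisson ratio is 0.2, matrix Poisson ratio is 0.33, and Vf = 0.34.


nu_12 = nu_f*Vf + nu_m*(1-Vf) = 0.2*0.34 + 0.33*0.66 = 0.2858

0.2858


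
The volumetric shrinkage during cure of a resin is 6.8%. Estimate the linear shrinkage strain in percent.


Linear shrinkage ≈ vol_shrink/3 = 6.8/3 = 2.267%

2.267%


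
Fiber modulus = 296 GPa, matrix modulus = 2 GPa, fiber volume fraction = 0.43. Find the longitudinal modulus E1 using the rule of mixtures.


E1 = Ef*Vf + Em*(1-Vf) = 296*0.43 + 2*0.57 = 128.42 GPa

128.42 GPa


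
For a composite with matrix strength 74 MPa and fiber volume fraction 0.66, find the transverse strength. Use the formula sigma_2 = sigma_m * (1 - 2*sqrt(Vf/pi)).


factor = 1 - 2*sqrt(0.66/pi) = 0.0833
sigma_2 = 74 * 0.0833 = 6.16 MPa

6.16 MPa


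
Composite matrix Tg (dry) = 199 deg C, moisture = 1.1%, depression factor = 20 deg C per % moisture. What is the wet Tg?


Tg_wet = Tg_dry - k*moisture = 199 - 20*1.1 = 177.0 deg C

177.0 deg C


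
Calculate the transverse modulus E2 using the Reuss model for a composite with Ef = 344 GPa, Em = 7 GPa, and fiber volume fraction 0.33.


1/E2 = Vf/Ef + (1-Vf)/Em = 0.33/344 + 0.67/7
E2 = 10.34 GPa

10.34 GPa


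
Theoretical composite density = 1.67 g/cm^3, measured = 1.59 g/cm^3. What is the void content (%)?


Void% = (rho_theo - rho_actual)/rho_theo * 100 = (1.67 - 1.59)/1.67 * 100 = 4.79%

4.79%


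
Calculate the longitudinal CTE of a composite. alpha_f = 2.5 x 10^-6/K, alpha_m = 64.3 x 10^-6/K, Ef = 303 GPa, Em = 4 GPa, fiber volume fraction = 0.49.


E1 = Ef*Vf + Em*(1-Vf) = 150.51
alpha_1 = (alpha_f*Ef*Vf + alpha_m*Em*(1-Vf))/E1 = 3.34 x 10^-6/K

3.34 x 10^-6/K


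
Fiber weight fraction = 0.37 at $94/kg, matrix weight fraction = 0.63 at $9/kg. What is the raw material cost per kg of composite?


Cost = cost_f*Wf + cost_m*Wm = 94*0.37 + 9*0.63 = $40.45/kg

$40.45/kg


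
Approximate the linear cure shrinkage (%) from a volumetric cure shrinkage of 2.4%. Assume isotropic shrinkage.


Linear shrinkage ≈ vol_shrink/3 = 2.4/3 = 0.8%

0.8%


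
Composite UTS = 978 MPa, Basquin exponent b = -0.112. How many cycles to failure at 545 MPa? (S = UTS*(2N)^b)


N = 0.5 * (S/UTS)^(1/b) = 0.5 * (545/978)^(1/-0.112) = 92.5364 cycles

92.5364 cycles


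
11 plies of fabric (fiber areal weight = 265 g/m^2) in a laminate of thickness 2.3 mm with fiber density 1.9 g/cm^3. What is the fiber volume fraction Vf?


Vf = n * FAW / (rho_f * h * 1000) = 11 * 265 / (1.9 * 2.3 * 1000) = 0.667

0.667


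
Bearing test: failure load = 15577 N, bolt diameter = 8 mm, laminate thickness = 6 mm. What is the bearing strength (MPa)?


sigma_br = F/(d*h) = 15577/(8*6) = 324.5 MPa

324.5 MPa


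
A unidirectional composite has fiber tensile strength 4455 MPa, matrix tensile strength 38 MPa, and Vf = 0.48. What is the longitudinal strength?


sigma_1 = sigma_f*Vf + sigma_m*(1-Vf) = 4455*0.48 + 38*0.52 = 2158.2 MPa

2158.2 MPa


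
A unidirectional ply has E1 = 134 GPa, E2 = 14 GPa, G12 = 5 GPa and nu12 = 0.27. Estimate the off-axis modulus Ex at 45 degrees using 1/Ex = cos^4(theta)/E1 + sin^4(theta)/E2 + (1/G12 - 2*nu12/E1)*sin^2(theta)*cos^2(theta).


cos^4(45) = 0.25, sin^4(45) = 0.25, sin^2(45)*cos^2(45) = 0.25
1/G12 - 2*nu12/E1 = 1/5 - 2*0.27/134 = 0.19597 GPa^-1
1/Ex = 0.25/134 + 0.25/14 + 0.19597*0.25 = 0.0687154 GPa^-1
Ex = 14.55 GPa

14.55 GPa


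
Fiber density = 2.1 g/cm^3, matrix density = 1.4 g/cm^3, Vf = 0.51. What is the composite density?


rho_c = rho_f*Vf + rho_m*(1-Vf) = 2.1*0.51 + 1.4*0.49 = 1.757 g/cm^3

1.757 g/cm^3


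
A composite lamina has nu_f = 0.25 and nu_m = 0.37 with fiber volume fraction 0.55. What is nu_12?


nu_12 = nu_f*Vf + nu_m*(1-Vf) = 0.25*0.55 + 0.37*0.45 = 0.304

0.304


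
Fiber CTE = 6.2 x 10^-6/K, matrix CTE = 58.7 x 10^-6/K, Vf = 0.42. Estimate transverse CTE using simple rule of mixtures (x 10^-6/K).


alpha_2 = alpha_f*Vf + alpha_m*(1-Vf) = 6.2*0.42 + 58.7*0.58 = 36.7 x 10^-6/K

36.7 x 10^-6/K


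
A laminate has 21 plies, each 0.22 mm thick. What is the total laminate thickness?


h = n * t_ply = 21 * 0.22 = 4.62 mm

4.62 mm


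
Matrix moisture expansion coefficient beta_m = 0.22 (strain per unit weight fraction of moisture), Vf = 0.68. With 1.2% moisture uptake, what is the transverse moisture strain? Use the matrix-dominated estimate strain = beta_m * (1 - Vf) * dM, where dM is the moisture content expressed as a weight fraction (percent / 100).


dM = 1.2/100 = 0.012
strain = beta_m * (1-Vf) * dM = 0.22 * 0.32 * 0.012 = 0.0008448

0.0008448


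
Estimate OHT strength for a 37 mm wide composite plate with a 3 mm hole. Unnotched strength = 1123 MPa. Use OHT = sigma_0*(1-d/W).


OHT = sigma_0*(1-d/W) = 1123*(1-3/37) = 1031.9 MPa

1031.9 MPa


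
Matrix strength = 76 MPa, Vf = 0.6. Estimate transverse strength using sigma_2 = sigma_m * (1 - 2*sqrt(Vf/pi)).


factor = 1 - 2*sqrt(0.6/pi) = 0.126
sigma_2 = 76 * 0.126 = 9.57 MPa

9.57 MPa


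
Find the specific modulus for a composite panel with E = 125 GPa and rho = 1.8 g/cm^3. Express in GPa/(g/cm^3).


Specific stiffness = E/rho = 125/1.8 = 69.4 GPa/(g/cm^3)

69.4 GPa/(g/cm^3)


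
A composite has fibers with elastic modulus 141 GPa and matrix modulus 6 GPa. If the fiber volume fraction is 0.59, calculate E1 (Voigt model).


E1 = Ef*Vf + Em*(1-Vf) = 141*0.59 + 6*0.41 = 85.65 GPa

85.65 GPa


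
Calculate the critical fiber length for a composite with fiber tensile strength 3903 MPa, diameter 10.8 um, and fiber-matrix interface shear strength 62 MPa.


Lc = sigma_f * d / (2 * tau_i) = 3903 * 10.8 / (2 * 62) = 339.9 um

339.9 um


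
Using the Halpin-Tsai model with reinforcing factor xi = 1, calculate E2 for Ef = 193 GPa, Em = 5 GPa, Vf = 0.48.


eta = (Ef/Em - 1)/(Ef/Em + xi) = (38.6 - 1)/(38.6 + 1) = 0.9495
E2 = Em*(1+xi*eta*Vf)/(1-eta*Vf) = 13.37 GPa

13.37 GPa


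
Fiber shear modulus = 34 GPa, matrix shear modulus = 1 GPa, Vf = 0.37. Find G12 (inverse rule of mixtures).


1/G12 = Vf/Gf + (1-Vf)/Gm = 0.37/34 + 0.63/1
G12 = 1.56 GPa

1.56 GPa


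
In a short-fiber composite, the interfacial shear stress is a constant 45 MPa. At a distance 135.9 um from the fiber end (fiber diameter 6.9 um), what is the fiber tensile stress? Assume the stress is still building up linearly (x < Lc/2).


Force balance: sigma_f * (pi*d^2/4) = tau * (pi*d) * x  ->  sigma_f = 4 * tau * x / d
sigma_f = 4 * 45 * 135.9 / 6.9 = 3545.2 MPa

3545.2 MPa


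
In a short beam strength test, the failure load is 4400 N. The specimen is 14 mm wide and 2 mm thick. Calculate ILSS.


ILSS = 3F/(4bh) = 3*4400/(4*14*2) = 117.86 MPa

117.86 MPa


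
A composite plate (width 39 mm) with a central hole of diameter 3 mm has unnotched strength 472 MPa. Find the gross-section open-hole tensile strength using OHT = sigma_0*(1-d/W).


OHT = sigma_0*(1-d/W) = 472*(1-3/39) = 435.7 MPa

435.7 MPa


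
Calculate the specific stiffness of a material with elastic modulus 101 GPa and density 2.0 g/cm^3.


Specific stiffness = E/rho = 101/2.0 = 50.5 GPa/(g/cm^3)

50.5 GPa/(g/cm^3)


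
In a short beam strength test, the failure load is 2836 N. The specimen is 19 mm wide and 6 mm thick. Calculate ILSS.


ILSS = 3F/(4bh) = 3*2836/(4*19*6) = 18.66 MPa

18.66 MPa


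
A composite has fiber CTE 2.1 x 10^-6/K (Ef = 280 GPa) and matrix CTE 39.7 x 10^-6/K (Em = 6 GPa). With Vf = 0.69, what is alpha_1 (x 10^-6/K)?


E1 = Ef*Vf + Em*(1-Vf) = 195.06
alpha_1 = (alpha_f*Ef*Vf + alpha_m*Em*(1-Vf))/E1 = 2.46 x 10^-6/K

2.46 x 10^-6/K


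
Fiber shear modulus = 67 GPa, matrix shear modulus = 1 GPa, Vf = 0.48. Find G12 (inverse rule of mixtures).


1/G12 = Vf/Gf + (1-Vf)/Gm = 0.48/67 + 0.52/1
G12 = 1.9 GPa

1.9 GPa


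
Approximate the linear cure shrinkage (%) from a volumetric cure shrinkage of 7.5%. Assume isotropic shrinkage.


Linear shrinkage ≈ vol_shrink/3 = 7.5/3 = 2.5%

2.5%


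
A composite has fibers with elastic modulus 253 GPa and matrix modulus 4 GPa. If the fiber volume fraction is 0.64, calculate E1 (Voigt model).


E1 = Ef*Vf + Em*(1-Vf) = 253*0.64 + 4*0.36 = 163.36 GPa

163.36 GPa


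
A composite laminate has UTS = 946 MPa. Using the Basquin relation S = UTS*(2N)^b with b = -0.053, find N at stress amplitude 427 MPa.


N = 0.5 * (S/UTS)^(1/b) = 0.5 * (427/946)^(1/-0.053) = 1.6487e+06 cycles

1.6487e+06 cycles


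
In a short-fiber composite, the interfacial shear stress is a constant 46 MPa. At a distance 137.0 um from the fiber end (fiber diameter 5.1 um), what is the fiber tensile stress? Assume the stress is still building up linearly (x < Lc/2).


Force balance: sigma_f * (pi*d^2/4) = tau * (pi*d) * x  ->  sigma_f = 4 * tau * x / d
sigma_f = 4 * 46 * 137.0 / 5.1 = 4942.7 MPa

4942.7 MPa


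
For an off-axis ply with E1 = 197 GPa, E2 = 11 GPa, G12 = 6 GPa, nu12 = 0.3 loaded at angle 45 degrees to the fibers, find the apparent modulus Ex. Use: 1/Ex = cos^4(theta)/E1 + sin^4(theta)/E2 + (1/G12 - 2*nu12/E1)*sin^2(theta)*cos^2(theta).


cos^4(45) = 0.25, sin^4(45) = 0.25, sin^2(45)*cos^2(45) = 0.25
1/G12 - 2*nu12/E1 = 1/6 - 2*0.3/197 = 0.163621 GPa^-1
1/Ex = 0.25/197 + 0.25/11 + 0.163621*0.25 = 0.0649016 GPa^-1
Ex = 15.41 GPa

15.41 GPa


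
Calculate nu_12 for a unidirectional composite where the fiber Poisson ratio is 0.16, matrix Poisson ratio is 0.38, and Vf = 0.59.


nu_12 = nu_f*Vf + nu_m*(1-Vf) = 0.16*0.59 + 0.38*0.41 = 0.2502

0.2502


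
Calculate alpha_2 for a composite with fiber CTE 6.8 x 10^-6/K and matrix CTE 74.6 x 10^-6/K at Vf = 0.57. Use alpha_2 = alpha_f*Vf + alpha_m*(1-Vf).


alpha_2 = alpha_f*Vf + alpha_m*(1-Vf) = 6.8*0.57 + 74.6*0.43 = 36.0 x 10^-6/K

36.0 x 10^-6/K


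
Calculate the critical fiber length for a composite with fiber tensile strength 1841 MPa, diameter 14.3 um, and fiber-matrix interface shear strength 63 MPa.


Lc = sigma_f * d / (2 * tau_i) = 1841 * 14.3 / (2 * 63) = 208.9 um

208.9 um


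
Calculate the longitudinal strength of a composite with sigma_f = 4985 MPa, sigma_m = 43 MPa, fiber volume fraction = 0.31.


sigma_1 = sigma_f*Vf + sigma_m*(1-Vf) = 4985*0.31 + 43*0.69 = 1575.0 MPa

1575.0 MPa


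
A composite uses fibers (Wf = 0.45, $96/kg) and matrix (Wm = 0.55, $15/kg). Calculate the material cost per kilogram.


Cost = cost_f*Wf + cost_m*Wm = 96*0.45 + 15*0.55 = $51.45/kg

$51.45/kg


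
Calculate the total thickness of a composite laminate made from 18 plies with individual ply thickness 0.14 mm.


h = n * t_ply = 18 * 0.14 = 2.52 mm

2.52 mm


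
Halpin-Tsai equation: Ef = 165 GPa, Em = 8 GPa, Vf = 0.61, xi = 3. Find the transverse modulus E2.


eta = (Ef/Em - 1)/(Ef/Em + xi) = (20.625 - 1)/(20.625 + 3) = 0.8307
E2 = Em*(1+xi*eta*Vf)/(1-eta*Vf) = 40.87 GPa

40.87 GPa


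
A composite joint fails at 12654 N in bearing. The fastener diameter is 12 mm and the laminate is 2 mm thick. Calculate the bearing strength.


sigma_br = F/(d*h) = 12654/(12*2) = 527.3 MPa

527.3 MPa


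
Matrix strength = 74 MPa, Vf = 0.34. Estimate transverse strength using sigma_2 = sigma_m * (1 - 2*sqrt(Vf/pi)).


factor = 1 - 2*sqrt(0.34/pi) = 0.342
sigma_2 = 74 * 0.342 = 25.31 MPa

25.31 MPa


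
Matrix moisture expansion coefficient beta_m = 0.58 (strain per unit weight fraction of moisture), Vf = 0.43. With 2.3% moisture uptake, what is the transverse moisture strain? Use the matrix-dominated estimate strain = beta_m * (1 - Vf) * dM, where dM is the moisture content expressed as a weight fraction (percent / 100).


dM = 2.3/100 = 0.023
strain = beta_m * (1-Vf) * dM = 0.58 * 0.57 * 0.023 = 0.0076038

0.0076038


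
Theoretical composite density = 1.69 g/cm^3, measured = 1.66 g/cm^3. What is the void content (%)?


Void% = (rho_theo - rho_actual)/rho_theo * 100 = (1.69 - 1.66)/1.69 * 100 = 1.78%

1.78%


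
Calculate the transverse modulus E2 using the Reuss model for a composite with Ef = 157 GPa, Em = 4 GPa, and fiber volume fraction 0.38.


1/E2 = Vf/Ef + (1-Vf)/Em = 0.38/157 + 0.62/4
E2 = 6.35 GPa

6.35 GPa


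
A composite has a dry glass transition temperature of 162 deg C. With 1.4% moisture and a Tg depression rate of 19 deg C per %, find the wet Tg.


Tg_wet = Tg_dry - k*moisture = 162 - 19*1.4 = 135.4 deg C

135.4 deg C


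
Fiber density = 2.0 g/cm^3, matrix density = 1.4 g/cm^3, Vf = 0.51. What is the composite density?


rho_c = rho_f*Vf + rho_m*(1-Vf) = 2.0*0.51 + 1.4*0.49 = 1.706 g/cm^3

1.706 g/cm^3


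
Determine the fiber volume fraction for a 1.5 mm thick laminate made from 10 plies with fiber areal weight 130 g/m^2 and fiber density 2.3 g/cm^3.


Vf = n * FAW / (rho_f * h * 1000) = 10 * 130 / (2.3 * 1.5 * 1000) = 0.3768

0.3768


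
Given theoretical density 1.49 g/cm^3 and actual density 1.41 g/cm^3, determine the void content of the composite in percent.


Void% = (rho_theo - rho_actual)/rho_theo * 100 = (1.49 - 1.41)/1.49 * 100 = 5.37%

5.37%


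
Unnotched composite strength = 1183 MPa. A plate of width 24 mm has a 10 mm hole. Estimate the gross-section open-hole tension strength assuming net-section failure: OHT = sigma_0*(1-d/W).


OHT = sigma_0*(1-d/W) = 1183*(1-10/24) = 690.1 MPa

690.1 MPa


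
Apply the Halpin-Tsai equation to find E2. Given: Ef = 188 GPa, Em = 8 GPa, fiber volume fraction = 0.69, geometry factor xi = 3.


eta = (Ef/Em - 1)/(Ef/Em + xi) = (23.5 - 1)/(23.5 + 3) = 0.8491
E2 = Em*(1+xi*eta*Vf)/(1-eta*Vf) = 53.27 GPa

53.27 GPa


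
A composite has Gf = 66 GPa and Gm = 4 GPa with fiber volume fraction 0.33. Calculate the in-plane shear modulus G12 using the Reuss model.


1/G12 = Vf/Gf + (1-Vf)/Gm = 0.33/66 + 0.67/4
G12 = 5.8 GPa

5.8 GPa


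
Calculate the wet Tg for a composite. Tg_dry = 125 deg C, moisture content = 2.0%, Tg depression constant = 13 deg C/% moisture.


Tg_wet = Tg_dry - k*moisture = 125 - 13*2.0 = 99.0 deg C

99.0 deg C


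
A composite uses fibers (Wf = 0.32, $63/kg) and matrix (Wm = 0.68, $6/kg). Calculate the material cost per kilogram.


Cost = cost_f*Wf + cost_m*Wm = 63*0.32 + 6*0.68 = $24.24/kg

$24.24/kg


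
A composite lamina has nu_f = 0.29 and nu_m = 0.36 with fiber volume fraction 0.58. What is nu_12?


nu_12 = nu_f*Vf + nu_m*(1-Vf) = 0.29*0.58 + 0.36*0.42 = 0.3194

0.3194


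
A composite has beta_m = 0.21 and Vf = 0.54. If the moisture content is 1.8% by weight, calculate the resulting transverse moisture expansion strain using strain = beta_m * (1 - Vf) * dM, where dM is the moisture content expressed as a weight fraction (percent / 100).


dM = 1.8/100 = 0.018
strain = beta_m * (1-Vf) * dM = 0.21 * 0.46 * 0.018 = 0.0017388

0.0017388


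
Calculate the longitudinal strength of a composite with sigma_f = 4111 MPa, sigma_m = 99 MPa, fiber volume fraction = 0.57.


sigma_1 = sigma_f*Vf + sigma_m*(1-Vf) = 4111*0.57 + 99*0.43 = 2385.8 MPa

2385.8 MPa


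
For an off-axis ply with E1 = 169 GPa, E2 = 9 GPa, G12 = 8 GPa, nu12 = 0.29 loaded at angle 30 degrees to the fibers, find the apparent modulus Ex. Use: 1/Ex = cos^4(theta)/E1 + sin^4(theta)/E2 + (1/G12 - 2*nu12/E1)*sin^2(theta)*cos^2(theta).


cos^4(30) = 0.5625, sin^4(30) = 0.0625, sin^2(30)*cos^2(30) = 0.1875
1/G12 - 2*nu12/E1 = 1/8 - 2*0.29/169 = 0.121568 GPa^-1
1/Ex = 0.5625/169 + 0.0625/9 + 0.121568*0.1875 = 0.0330669 GPa^-1
Ex = 30.24 GPa

30.24 GPa


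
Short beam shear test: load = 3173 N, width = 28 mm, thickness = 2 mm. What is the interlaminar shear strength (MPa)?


ILSS = 3F/(4bh) = 3*3173/(4*28*2) = 42.5 MPa

42.5 MPa


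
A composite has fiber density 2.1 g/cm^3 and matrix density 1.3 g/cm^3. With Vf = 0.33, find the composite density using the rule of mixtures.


rho_c = rho_f*Vf + rho_m*(1-Vf) = 2.1*0.33 + 1.3*0.67 = 1.564 g/cm^3

1.564 g/cm^3


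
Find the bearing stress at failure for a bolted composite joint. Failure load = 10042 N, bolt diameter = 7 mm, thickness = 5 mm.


sigma_br = F/(d*h) = 10042/(7*5) = 286.9 MPa

286.9 MPa


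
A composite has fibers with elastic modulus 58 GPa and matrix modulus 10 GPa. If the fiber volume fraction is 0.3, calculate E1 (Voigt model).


E1 = Ef*Vf + Em*(1-Vf) = 58*0.3 + 10*0.7 = 24.4 GPa

24.4 GPa


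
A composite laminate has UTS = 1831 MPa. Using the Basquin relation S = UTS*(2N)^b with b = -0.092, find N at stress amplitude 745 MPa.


N = 0.5 * (S/UTS)^(1/b) = 0.5 * (745/1831)^(1/-0.092) = 8787.8741 cycles

8787.8741 cycles


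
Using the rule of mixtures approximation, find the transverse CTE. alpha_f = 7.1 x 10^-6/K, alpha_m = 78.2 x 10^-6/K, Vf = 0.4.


alpha_2 = alpha_f*Vf + alpha_m*(1-Vf) = 7.1*0.4 + 78.2*0.6 = 49.8 x 10^-6/K

49.8 x 10^-6/K


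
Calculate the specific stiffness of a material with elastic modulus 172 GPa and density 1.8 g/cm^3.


Specific stiffness = E/rho = 172/1.8 = 95.6 GPa/(g/cm^3)

95.6 GPa/(g/cm^3)


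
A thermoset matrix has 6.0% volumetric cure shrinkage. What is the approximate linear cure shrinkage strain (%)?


Linear shrinkage ≈ vol_shrink/3 = 6.0/3 = 2.0%

2.0%


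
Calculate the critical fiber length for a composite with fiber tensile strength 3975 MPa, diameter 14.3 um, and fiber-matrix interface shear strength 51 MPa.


Lc = sigma_f * d / (2 * tau_i) = 3975 * 14.3 / (2 * 51) = 557.3 um

557.3 um


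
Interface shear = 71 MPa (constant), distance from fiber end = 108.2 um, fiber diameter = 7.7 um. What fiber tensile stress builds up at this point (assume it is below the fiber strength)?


Force balance: sigma_f * (pi*d^2/4) = tau * (pi*d) * x  ->  sigma_f = 4 * tau * x / d
sigma_f = 4 * 71 * 108.2 / 7.7 = 3990.8 MPa

3990.8 MPa


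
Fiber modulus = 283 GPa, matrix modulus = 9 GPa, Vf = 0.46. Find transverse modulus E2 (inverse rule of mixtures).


1/E2 = Vf/Ef + (1-Vf)/Em = 0.46/283 + 0.54/9
E2 = 16.23 GPa

16.23 GPa


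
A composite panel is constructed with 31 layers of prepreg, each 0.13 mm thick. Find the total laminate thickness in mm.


h = n * t_ply = 31 * 0.13 = 4.03 mm

4.03 mm


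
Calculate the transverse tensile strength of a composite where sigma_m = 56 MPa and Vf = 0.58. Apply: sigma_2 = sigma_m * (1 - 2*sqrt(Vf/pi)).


factor = 1 - 2*sqrt(0.58/pi) = 0.1407
sigma_2 = 56 * 0.1407 = 7.88 MPa

7.88 MPa


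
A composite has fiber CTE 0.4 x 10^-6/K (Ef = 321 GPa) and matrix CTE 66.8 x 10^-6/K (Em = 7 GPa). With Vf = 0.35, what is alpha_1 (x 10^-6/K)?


E1 = Ef*Vf + Em*(1-Vf) = 116.9
alpha_1 = (alpha_f*Ef*Vf + alpha_m*Em*(1-Vf))/E1 = 2.98 x 10^-6/K

2.98 x 10^-6/K


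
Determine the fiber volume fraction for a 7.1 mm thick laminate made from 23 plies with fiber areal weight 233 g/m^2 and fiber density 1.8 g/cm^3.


Vf = n * FAW / (rho_f * h * 1000) = 23 * 233 / (1.8 * 7.1 * 1000) = 0.4193

0.4193


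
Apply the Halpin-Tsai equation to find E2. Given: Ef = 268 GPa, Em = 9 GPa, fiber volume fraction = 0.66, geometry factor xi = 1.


eta = (Ef/Em - 1)/(Ef/Em + xi) = (29.7778 - 1)/(29.7778 + 1) = 0.935
E2 = Em*(1+xi*eta*Vf)/(1-eta*Vf) = 38.01 GPa

38.01 GPa


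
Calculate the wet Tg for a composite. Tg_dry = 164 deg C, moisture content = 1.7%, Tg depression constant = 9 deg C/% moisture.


Tg_wet = Tg_dry - k*moisture = 164 - 9*1.7 = 148.7 deg C

148.7 deg C


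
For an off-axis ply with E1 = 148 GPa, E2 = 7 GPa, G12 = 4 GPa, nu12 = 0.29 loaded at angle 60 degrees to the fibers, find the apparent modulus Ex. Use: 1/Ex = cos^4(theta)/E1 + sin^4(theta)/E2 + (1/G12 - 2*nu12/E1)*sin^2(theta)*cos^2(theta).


cos^4(60) = 0.0625, sin^4(60) = 0.5625, sin^2(60)*cos^2(60) = 0.1875
1/G12 - 2*nu12/E1 = 1/4 - 2*0.29/148 = 0.246081 GPa^-1
1/Ex = 0.0625/148 + 0.5625/7 + 0.246081*0.1875 = 0.1269196 GPa^-1
Ex = 7.88 GPa

7.88 GPa


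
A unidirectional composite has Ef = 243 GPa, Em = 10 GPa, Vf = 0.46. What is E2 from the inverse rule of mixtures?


1/E2 = Vf/Ef + (1-Vf)/Em = 0.46/243 + 0.54/10
E2 = 17.89 GPa

17.89 GPa


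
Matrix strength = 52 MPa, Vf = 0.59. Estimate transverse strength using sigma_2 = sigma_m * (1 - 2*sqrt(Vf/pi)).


factor = 1 - 2*sqrt(0.59/pi) = 0.1333
sigma_2 = 52 * 0.1333 = 6.93 MPa

6.93 MPa


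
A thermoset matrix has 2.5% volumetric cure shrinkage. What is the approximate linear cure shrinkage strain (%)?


Linear shrinkage ≈ vol_shrink/3 = 2.5/3 = 0.833%

0.833%


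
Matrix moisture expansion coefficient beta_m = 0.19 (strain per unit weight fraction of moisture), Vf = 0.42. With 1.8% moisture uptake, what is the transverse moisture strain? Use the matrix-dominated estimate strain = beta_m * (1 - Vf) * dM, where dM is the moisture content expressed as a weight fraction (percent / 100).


dM = 1.8/100 = 0.018
strain = beta_m * (1-Vf) * dM = 0.19 * 0.58 * 0.018 = 0.0019836

0.0019836


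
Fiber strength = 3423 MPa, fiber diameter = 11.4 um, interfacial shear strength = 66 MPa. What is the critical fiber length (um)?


Lc = sigma_f * d / (2 * tau_i) = 3423 * 11.4 / (2 * 66) = 295.6 um

295.6 um


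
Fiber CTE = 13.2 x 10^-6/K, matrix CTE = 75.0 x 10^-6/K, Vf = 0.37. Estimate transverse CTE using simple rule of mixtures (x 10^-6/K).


alpha_2 = alpha_f*Vf + alpha_m*(1-Vf) = 13.2*0.37 + 75.0*0.63 = 52.1 x 10^-6/K

52.1 x 10^-6/K


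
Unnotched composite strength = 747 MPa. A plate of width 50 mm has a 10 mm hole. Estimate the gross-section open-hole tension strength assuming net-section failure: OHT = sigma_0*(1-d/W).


OHT = sigma_0*(1-d/W) = 747*(1-10/50) = 597.6 MPa

597.6 MPa


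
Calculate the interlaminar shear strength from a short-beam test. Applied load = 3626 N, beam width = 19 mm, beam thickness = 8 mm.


ILSS = 3F/(4bh) = 3*3626/(4*19*8) = 17.89 MPa

17.89 MPa


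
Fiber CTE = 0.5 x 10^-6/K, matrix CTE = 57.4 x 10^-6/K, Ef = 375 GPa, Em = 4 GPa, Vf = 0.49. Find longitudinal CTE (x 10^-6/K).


E1 = Ef*Vf + Em*(1-Vf) = 185.79
alpha_1 = (alpha_f*Ef*Vf + alpha_m*Em*(1-Vf))/E1 = 1.12 x 10^-6/K

1.12 x 10^-6/K


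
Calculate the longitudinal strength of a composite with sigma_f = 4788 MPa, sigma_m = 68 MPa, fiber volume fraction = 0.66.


sigma_1 = sigma_f*Vf + sigma_m*(1-Vf) = 4788*0.66 + 68*0.34 = 3183.2 MPa

3183.2 MPa


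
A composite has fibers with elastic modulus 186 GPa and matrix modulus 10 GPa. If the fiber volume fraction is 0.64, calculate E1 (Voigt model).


E1 = Ef*Vf + Em*(1-Vf) = 186*0.64 + 10*0.36 = 122.64 GPa

122.64 GPa


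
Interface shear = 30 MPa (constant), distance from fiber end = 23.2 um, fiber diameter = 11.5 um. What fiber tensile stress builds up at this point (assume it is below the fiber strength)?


Force balance: sigma_f * (pi*d^2/4) = tau * (pi*d) * x  ->  sigma_f = 4 * tau * x / d
sigma_f = 4 * 30 * 23.2 / 11.5 = 242.1 MPa

242.1 MPa


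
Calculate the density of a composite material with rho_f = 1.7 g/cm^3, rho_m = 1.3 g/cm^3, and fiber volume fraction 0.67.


rho_c = rho_f*Vf + rho_m*(1-Vf) = 1.7*0.67 + 1.3*0.33 = 1.568 g/cm^3

1.568 g/cm^3


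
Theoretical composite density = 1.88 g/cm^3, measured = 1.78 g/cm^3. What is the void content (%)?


Void% = (rho_theo - rho_actual)/rho_theo * 100 = (1.88 - 1.78)/1.88 * 100 = 5.32%

5.32%


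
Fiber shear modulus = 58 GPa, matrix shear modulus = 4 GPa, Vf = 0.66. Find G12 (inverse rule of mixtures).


1/G12 = Vf/Gf + (1-Vf)/Gm = 0.66/58 + 0.34/4
G12 = 10.38 GPa

10.38 GPa


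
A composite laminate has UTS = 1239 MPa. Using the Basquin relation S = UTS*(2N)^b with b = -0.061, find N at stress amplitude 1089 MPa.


N = 0.5 * (S/UTS)^(1/b) = 0.5 * (1089/1239)^(1/-0.061) = 4.1468 cycles

4.1468 cycles


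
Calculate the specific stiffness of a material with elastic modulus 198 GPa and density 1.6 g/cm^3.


Specific stiffness = E/rho = 198/1.6 = 123.8 GPa/(g/cm^3)

123.8 GPa/(g/cm^3)


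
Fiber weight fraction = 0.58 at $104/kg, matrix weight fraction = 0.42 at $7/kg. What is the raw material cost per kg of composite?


Cost = cost_f*Wf + cost_m*Wm = 104*0.58 + 7*0.42 = $63.26/kg

$63.26/kg


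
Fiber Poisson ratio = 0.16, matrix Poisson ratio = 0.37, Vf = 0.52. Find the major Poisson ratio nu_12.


nu_12 = nu_f*Vf + nu_m*(1-Vf) = 0.16*0.52 + 0.37*0.48 = 0.2608

0.2608


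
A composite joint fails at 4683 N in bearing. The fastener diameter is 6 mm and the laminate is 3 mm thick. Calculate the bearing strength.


sigma_br = F/(d*h) = 4683/(6*3) = 260.2 MPa

260.2 MPa


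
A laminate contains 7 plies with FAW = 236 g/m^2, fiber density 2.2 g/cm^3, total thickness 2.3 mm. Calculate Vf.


Vf = n * FAW / (rho_f * h * 1000) = 7 * 236 / (2.2 * 2.3 * 1000) = 0.3265

0.3265


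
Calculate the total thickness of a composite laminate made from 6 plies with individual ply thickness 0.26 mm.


h = n * t_ply = 6 * 0.26 = 1.56 mm

1.56 mm


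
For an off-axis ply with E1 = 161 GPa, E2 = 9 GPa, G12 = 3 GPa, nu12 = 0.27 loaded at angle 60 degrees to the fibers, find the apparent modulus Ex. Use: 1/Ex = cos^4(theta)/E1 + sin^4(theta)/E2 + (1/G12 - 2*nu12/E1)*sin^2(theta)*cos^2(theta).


cos^4(60) = 0.0625, sin^4(60) = 0.5625, sin^2(60)*cos^2(60) = 0.1875
1/G12 - 2*nu12/E1 = 1/3 - 2*0.27/161 = 0.329979 GPa^-1
1/Ex = 0.0625/161 + 0.5625/9 + 0.329979*0.1875 = 0.1247593 GPa^-1
Ex = 8.02 GPa

8.02 GPa


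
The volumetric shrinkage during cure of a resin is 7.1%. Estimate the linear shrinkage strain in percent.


Linear shrinkage ≈ vol_shrink/3 = 7.1/3 = 2.367%

2.367%


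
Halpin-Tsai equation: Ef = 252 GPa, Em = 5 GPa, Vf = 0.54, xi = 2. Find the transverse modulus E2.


eta = (Ef/Em - 1)/(Ef/Em + xi) = (50.4 - 1)/(50.4 + 2) = 0.9427
E2 = Em*(1+xi*eta*Vf)/(1-eta*Vf) = 20.56 GPa

20.56 GPa


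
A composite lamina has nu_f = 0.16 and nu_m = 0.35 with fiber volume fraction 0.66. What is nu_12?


nu_12 = nu_f*Vf + nu_m*(1-Vf) = 0.16*0.66 + 0.35*0.34 = 0.2246

0.2246


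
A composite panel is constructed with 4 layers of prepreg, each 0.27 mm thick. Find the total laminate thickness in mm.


h = n * t_ply = 4 * 0.27 = 1.08 mm

1.08 mm


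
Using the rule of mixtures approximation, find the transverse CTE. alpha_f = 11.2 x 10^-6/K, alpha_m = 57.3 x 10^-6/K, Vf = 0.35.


alpha_2 = alpha_f*Vf + alpha_m*(1-Vf) = 11.2*0.35 + 57.3*0.65 = 41.2 x 10^-6/K

41.2 x 10^-6/K


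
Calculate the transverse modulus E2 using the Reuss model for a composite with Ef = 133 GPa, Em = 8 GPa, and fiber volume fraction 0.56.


1/E2 = Vf/Ef + (1-Vf)/Em = 0.56/133 + 0.44/8
E2 = 16.89 GPa

16.89 GPa


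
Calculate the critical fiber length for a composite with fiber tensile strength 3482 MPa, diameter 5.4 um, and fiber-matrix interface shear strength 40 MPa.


Lc = sigma_f * d / (2 * tau_i) = 3482 * 5.4 / (2 * 40) = 235.0 um

235.0 um


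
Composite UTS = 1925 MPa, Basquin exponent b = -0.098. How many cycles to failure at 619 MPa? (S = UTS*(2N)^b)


N = 0.5 * (S/UTS)^(1/b) = 0.5 * (619/1925)^(1/-0.098) = 53324.9005 cycles

53324.9005 cycles


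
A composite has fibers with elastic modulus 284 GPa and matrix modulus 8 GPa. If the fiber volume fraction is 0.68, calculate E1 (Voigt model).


E1 = Ef*Vf + Em*(1-Vf) = 284*0.68 + 8*0.32 = 195.68 GPa

195.68 GPa


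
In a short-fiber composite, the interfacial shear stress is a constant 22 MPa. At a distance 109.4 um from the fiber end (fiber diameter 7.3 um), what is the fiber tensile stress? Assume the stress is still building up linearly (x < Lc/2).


Force balance: sigma_f * (pi*d^2/4) = tau * (pi*d) * x  ->  sigma_f = 4 * tau * x / d
sigma_f = 4 * 22 * 109.4 / 7.3 = 1318.8 MPa

1318.8 MPa


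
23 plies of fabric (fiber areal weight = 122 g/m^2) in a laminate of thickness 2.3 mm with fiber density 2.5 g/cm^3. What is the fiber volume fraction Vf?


Vf = n * FAW / (rho_f * h * 1000) = 23 * 122 / (2.5 * 2.3 * 1000) = 0.488

0.488


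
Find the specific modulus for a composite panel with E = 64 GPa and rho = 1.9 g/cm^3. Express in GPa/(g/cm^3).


Specific stiffness = E/rho = 64/1.9 = 33.7 GPa/(g/cm^3)

33.7 GPa/(g/cm^3)


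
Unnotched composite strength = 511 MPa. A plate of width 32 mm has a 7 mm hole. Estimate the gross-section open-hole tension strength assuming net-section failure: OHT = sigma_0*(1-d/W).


OHT = sigma_0*(1-d/W) = 511*(1-7/32) = 399.2 MPa

399.2 MPa


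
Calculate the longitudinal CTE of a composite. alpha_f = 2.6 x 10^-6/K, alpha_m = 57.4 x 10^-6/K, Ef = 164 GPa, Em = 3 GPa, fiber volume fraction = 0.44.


E1 = Ef*Vf + Em*(1-Vf) = 73.84
alpha_1 = (alpha_f*Ef*Vf + alpha_m*Em*(1-Vf))/E1 = 3.85 x 10^-6/K

3.85 x 10^-6/K


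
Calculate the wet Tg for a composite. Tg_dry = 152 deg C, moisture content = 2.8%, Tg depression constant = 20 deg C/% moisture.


Tg_wet = Tg_dry - k*moisture = 152 - 20*2.8 = 96.0 deg C

96.0 deg C


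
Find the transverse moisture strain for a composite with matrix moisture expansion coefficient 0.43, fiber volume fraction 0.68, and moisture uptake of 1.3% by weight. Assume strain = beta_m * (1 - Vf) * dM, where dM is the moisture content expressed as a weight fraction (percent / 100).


dM = 1.3/100 = 0.013
strain = beta_m * (1-Vf) * dM = 0.43 * 0.32 * 0.013 = 0.0017888

0.0017888


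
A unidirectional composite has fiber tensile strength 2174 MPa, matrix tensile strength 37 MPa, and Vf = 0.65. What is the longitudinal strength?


sigma_1 = sigma_f*Vf + sigma_m*(1-Vf) = 2174*0.65 + 37*0.35 = 1426.1 MPa

1426.1 MPa


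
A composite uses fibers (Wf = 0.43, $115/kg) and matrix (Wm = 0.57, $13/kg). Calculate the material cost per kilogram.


Cost = cost_f*Wf + cost_m*Wm = 115*0.43 + 13*0.57 = $56.86/kg

$56.86/kg


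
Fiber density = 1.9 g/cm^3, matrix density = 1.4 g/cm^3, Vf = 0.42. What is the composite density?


rho_c = rho_f*Vf + rho_m*(1-Vf) = 1.9*0.42 + 1.4*0.58 = 1.61 g/cm^3

1.61 g/cm^3


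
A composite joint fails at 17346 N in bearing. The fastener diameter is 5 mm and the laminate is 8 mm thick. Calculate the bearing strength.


sigma_br = F/(d*h) = 17346/(5*8) = 433.7 MPa

433.7 MPa


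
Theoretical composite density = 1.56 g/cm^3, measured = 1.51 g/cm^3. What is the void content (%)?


Void% = (rho_theo - rho_actual)/rho_theo * 100 = (1.56 - 1.51)/1.56 * 100 = 3.21%

3.21%


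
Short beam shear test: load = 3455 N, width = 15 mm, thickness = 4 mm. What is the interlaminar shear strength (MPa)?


ILSS = 3F/(4bh) = 3*3455/(4*15*4) = 43.19 MPa

43.19 MPa


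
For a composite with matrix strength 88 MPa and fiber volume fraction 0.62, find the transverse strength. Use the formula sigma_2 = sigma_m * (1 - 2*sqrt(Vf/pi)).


factor = 1 - 2*sqrt(0.62/pi) = 0.1115
sigma_2 = 88 * 0.1115 = 9.81 MPa

9.81 MPa


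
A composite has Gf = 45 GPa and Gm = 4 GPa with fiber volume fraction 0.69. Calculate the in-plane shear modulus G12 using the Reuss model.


1/G12 = Vf/Gf + (1-Vf)/Gm = 0.69/45 + 0.31/4
G12 = 10.77 GPa

10.77 GPa


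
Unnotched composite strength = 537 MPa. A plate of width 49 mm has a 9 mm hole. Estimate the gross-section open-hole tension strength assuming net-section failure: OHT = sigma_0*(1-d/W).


OHT = sigma_0*(1-d/W) = 537*(1-9/49) = 438.4 MPa

438.4 MPa
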